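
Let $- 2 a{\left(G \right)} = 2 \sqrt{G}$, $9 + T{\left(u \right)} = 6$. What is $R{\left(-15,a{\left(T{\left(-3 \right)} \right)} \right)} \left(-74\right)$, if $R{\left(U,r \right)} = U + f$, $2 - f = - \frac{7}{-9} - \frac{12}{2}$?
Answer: $\frac{5180}{9} \approx 575.56$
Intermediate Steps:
$f = \frac{65}{9}$ ($f = 2 - \left(- \frac{7}{-9} - \frac{12}{2}\right) = 2 - \left(\left(-7\right) \left(- \frac{1}{9}\right) - 6\right) = 2 - \left(\frac{7}{9} - 6\right) = 2 - - \frac{47}{9} = 2 + \frac{47}{9} = \frac{65}{9} \approx 7.2222$)
$T{\left(u \right)} = -3$ ($T{\left(u \right)} = -9 + 6 = -3$)
$a{\left(G \right)} = - \sqrt{G}$ ($a{\left(G \right)} = - \frac{2 \sqrt{G}}{2} = - \sqrt{G}$)
$R{\left(U,r \right)} = \frac{65}{9} + U$ ($R{\left(U,r \right)} = U + \frac{65}{9} = \frac{65}{9} + U$)
$R{\left(-15,a{\left(T{\left(-3 \right)} \right)} \right)} \left(-74\right) = \left(\frac{65}{9} - 15\right) \left(-74\right) = \left(- \frac{70}{9}\right) \left(-74\right) = \frac{5180}{9}$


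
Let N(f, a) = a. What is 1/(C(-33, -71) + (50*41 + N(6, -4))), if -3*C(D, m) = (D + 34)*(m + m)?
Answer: 3/6280 ≈ 0.00047771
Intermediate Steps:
C(D, m) = -2*m*(34 + D)/3 (C(D, m) = -(D + 34)*(m + m)/3 = -(34 + D)*2*m/3 = -2*m*(34 + D)/3)
1/(C(-33, -71) + (50*41 + N(6, -4))) = 1/(-2/3*(-71)*(34 - 33) + (50*41 - 4)) = 1/(-2/3*(-71)*1 + (2050 - 4)) = 1/(142/3 + 2046) = 1/(6280/3) = 3/6280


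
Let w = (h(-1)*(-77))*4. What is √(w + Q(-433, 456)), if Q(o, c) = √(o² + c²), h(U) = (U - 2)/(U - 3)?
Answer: √(-231 + 5*√15817) ≈ 19.946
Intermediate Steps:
h(U) = (-2 + U)/(-3 + U)
w = -231 (w = (((-2 - 1)/(-3 - 1))*(-77))*4 = ((-3/(-4))*(-77))*4 = (-¼*(-3)*(-77))*4 = ((¾)*(-77))*4 = -231/4*4 = -231)
Q(o, c) = √(c² + o²)
√(w + Q(-433, 456)) = √(-231 + √(456² + (-433)²)) = √(-231 + √(207936 + 187489)) = √(-231 + √395425) = √(-231 + 5*√15817)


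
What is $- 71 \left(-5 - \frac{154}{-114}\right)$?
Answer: $\frac{14768}{57} \approx 259.09$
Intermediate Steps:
$- 71 \left(-5 - \frac{154}{-114}\right) = - 71 \left(-5 - - \frac{77}{57}\right) = - 71 \left(-5 + \frac{77}{57}\right) = \left(-71\right) \left(- \frac{208}{57}\right) = \frac{14768}{57}$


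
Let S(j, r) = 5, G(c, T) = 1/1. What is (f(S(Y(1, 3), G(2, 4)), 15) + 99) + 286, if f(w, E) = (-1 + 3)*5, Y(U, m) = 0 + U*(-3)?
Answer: 395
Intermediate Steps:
G(c, T) = 1
Y(U, m) = -3*U (Y(U, m) = 0 - 3*U = -3*U)
f(w, E) = 10 (f(w, E) = 2*5 = 10)
(f(S(Y(1, 3), G(2, 4)), 15) + 99) + 286 = (10 + 99) + 286 = 109 + 286 = 395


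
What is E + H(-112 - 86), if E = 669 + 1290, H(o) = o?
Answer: 1761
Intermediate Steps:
E = 1959
E + H(-112 - 86) = 1959 + (-112 - 86) = 1959 - 198 = 1761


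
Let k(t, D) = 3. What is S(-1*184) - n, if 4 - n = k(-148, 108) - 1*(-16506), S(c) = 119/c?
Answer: 3036801/184 ≈ 16504.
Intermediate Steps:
n = -16505 (n = 4 - (3 - 1*(-16506)) = 4 - (3 + 16506) = 4 - 1*16509 = 4 - 16509 = -16505)
S(-1*184) - n = 119/((-1*184)) - 1*(-16505) = 119/(-184) + 16505 = 119*(-1/184) + 16505 = -119/184 + 16505 = 3036801/184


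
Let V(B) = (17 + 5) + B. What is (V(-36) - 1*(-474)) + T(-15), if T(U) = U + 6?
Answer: 451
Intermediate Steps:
V(B) = 22 + B
T(U) = 6 + U
(V(-36) - 1*(-474)) + T(-15) = ((22 - 36) - 1*(-474)) + (6 - 15) = (-14 + 474) - 9 = 460 - 9 = 451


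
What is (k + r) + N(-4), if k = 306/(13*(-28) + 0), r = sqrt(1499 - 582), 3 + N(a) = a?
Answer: -1427/182 + sqrt(917) ≈ 22.441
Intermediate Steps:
N(a) = -3 + a
r = sqrt(917) ≈ 30.282
k = -153/182 (k = 306/(-364 + 0) = 306/(-364) = 306*(-1/364) = -153/182 ≈ -0.84066)
(k + r) + N(-4) = (-153/182 + sqrt(917)) + (-3 - 4) = (-153/182 + sqrt(917)) - 7 = -1427/182 + sqrt(917)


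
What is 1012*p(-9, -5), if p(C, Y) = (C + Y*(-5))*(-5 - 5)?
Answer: -161920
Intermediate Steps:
p(C, Y) = -10*C + 50*Y (p(C, Y) = (C - 5*Y)*(-10) = -10*C + 50*Y)
1012*p(-9, -5) = 1012*(-10*(-9) + 50*(-5)) = 1012*(90 - 250) = 1012*(-160) = -161920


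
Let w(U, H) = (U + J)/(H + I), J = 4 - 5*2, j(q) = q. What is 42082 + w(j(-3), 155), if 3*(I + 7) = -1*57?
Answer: 1809523/43 ≈ 42082.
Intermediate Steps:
J = -6 (J = 4 - 10 = -6)
I = -26 (I = -7 + (-1*57)/3 = -7 + (1/3)*(-57) = -7 - 19 = -26)
w(U, H) = (-6 + U)/(-26 + H) (w(U, H) = (U - 6)/(H - 26) = (-6 + U)/(-26 + H))
42082 + w(j(-3), 155) = 42082 + (-6 - 3)/(-26 + 155) = 42082 - 9/129 = 42082 + (1/129)*(-9) = 42082 - 3/43 = 1809523/43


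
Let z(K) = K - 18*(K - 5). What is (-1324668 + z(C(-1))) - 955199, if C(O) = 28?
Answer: -2280253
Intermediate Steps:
z(K) = 90 - 17*K (z(K) = K - 18*(-5 + K) = K + (90 - 18*K) = 90 - 17*K)
(-1324668 + z(C(-1))) - 955199 = (-1324668 + (90 - 17*28)) - 955199 = (-1324668 + (90 - 476)) - 955199 = (-1324668 - 386) - 955199 = -1325054 - 955199 = -2280253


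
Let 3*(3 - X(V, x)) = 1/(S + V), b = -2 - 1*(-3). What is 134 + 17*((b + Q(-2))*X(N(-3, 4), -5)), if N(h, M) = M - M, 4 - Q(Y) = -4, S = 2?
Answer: 1135/2 ≈ 567.50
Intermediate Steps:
Q(Y) = 8 (Q(Y) = 4 - 1*(-4) = 4 + 4 = 8)
N(h, M) = 0
b = 1 (b = -2 + 3 = 1)
X(V, x) = 3 - 1/(3*(2 + V))
134 + 17*((b + Q(-2))*X(N(-3, 4), -5)) = 134 + 17*((1 + 8)*((17 + 9*0)/(3*(2 + 0)))) = 134 + 17*(9*((⅓)*(17 + 0)/2)) = 134 + 17*(9*((⅓)*(½)*17)) = 134 + 17*(9*(17/6)) = 134 + 17*(51/2) = 134 + 867/2 = 1135/2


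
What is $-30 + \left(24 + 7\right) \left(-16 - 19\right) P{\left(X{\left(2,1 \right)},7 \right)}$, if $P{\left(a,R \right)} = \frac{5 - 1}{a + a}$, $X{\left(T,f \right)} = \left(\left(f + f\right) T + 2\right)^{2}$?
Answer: $- \frac{1625}{18} \approx -90.278$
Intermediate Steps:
$X{\left(T,f \right)} = \left(2 + 2 T f\right)^{2}$ ($X{\left(T,f \right)} = \left(2 f T + 2\right)^{2} = \left(2 T f + 2\right)^{2} = \left(2 + 2 T f\right)^{2}$)
$P{\left(a,R \right)} = \frac{2}{a}$ ($P{\left(a,R \right)} = \frac{4}{2 a} = 4 \frac{1}{2 a} = \frac{2}{a}$)
$-30 + \left(24 + 7\right) \left(-16 - 19\right) P{\left(X{\left(2,1 \right)},7 \right)} = -30 + \left(24 + 7\right) \left(-16 - 19\right) \frac{2}{4 \left(1 + 2 \cdot 1\right)^{2}} = -30 + 31 \left(-35\right) \frac{2}{4 \left(1 + 2\right)^{2}} = -30 - 1085 \frac{2}{4 \cdot 3^{2}} = -30 - 1085 \frac{2}{4 \cdot 9} = -30 - 1085 \cdot \frac{2}{36} = -30 - 1085 \cdot 2 \cdot \frac{1}{36} = -30 - \frac{1085}{18} = - \frac{1625}{18}$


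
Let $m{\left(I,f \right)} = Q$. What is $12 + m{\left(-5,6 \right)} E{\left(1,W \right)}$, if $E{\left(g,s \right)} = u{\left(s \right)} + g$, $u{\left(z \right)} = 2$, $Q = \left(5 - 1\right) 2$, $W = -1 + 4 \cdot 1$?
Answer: $36$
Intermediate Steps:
$W = 3$ ($W = -1 + 4 = 3$)
$Q = 8$ ($Q = 4 \cdot 2 = 8$)
$m{\left(I,f \right)} = 8$
$E{\left(g,s \right)} = 2 + g$
$12 + m{\left(-5,6 \right)} E{\left(1,W \right)} = 12 + 8 \left(2 + 1\right) = 12 + 8 \cdot 3 = 12 + 24 = 36$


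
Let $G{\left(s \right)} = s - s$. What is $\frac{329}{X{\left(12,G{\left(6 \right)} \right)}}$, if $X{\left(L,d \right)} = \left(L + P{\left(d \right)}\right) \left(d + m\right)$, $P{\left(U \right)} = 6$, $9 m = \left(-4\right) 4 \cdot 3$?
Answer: $- \frac{329}{96} \approx -3.4271$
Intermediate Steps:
$m = - \frac{16}{3}$ ($m = \frac{\left(-4\right) 4 \cdot 3}{9} = \frac{\left(-16\right) 3}{9} = \frac{1}{9} \left(-48\right) = - \frac{16}{3} \approx -5.3333$)
$G{\left(s \right)} = 0$
$X{\left(L,d \right)} = \left(6 + L\right) \left(- \frac{16}{3} + d\right)$ ($X{\left(L,d \right)} = \left(L + 6\right) \left(d - \frac{16}{3}\right) = \left(6 + L\right) \left(- \frac{16}{3} + d\right)$)
$\frac{329}{X{\left(12,G{\left(6 \right)} \right)}} = \frac{329}{-32 + 6 \cdot 0 - 64 + 12 \cdot 0} = \frac{329}{-32 + 0 - 64 + 0} = \frac{329}{-96} = 329 \left(- \frac{1}{96}\right) = - \frac{329}{96}$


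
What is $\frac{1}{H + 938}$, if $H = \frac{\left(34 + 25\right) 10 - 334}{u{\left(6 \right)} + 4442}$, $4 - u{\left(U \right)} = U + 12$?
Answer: $\frac{1107}{1038430} \approx 0.001066$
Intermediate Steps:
$u{\left(U \right)} = -8 - U$ ($u{\left(U \right)} = 4 - \left(U + 12\right) = 4 - \left(12 + U\right) = -8 - U$)
$H = \frac{64}{1107}$ ($H = \frac{\left(34 + 25\right) 10 - 334}{\left(-8 - 6\right) + 4442} = \frac{59 \cdot 10 - 334}{\left(-8 - 6\right) + 4442} = \frac{590 - 334}{-14 + 4442} = \frac{256}{4428} = 256 \cdot \frac{1}{4428} = \frac{64}{1107} \approx 0.057814$)
$\frac{1}{H + 938} = \frac{1}{\frac{64}{1107} + 938} = \frac{1}{\frac{1038430}{1107}} = \frac{1107}{1038430}$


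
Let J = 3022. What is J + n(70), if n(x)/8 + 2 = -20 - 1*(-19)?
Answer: 2998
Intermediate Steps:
n(x) = -24 (n(x) = -16 + 8*(-20 - 1*(-19)) = -16 + 8*(-20 + 19) = -16 + 8*(-1) = -16 - 8 = -24)
J + n(70) = 3022 - 24 = 2998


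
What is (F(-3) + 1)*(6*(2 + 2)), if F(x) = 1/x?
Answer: 16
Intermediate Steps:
(F(-3) + 1)*(6*(2 + 2)) = (1/(-3) + 1)*(6*(2 + 2)) = (-⅓ + 1)*(6*4) = (⅔)*24 = 16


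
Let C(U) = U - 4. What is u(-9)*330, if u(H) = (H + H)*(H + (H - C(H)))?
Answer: 29700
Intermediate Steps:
C(U) = -4 + U
u(H) = 2*H*(4 + H) (u(H) = (H + H)*(H + (H - (-4 + H))) = (2*H)*(H + (H + (4 - H))) = (2*H)*(H + 4) = (2*H)*(4 + H) = 2*H*(4 + H))
u(-9)*330 = (2*(-9)*(4 - 9))*330 = (2*(-9)*(-5))*330 = 90*330 = 29700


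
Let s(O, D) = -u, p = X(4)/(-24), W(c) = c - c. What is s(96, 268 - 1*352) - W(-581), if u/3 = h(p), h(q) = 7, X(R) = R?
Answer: -21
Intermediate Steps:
W(c) = 0
p = -⅙ (p = 4/(-24) = 4*(-1/24) = -⅙ ≈ -0.16667)
u = 21 (u = 3*7 = 21)
s(O, D) = -21 (s(O, D) = -1*21 = -21)
s(96, 268 - 1*352) - W(-581) = -21 - 1*0 = -21 + 0 = -21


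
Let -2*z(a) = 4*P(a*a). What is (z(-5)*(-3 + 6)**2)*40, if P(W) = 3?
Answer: -2160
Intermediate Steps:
z(a) = -6 (z(a) = -2*3 = -1/2*12 = -6)
(z(-5)*(-3 + 6)**2)*40 = -6*(-3 + 6)**2*40 = -6*3**2*40 = -6*9*40 = -54*40 = -2160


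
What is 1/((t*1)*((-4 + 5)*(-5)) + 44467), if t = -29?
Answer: 1/44612 ≈ 2.2415e-5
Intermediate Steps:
1/((t*1)*((-4 + 5)*(-5)) + 44467) = 1/((-29*1)*((-4 + 5)*(-5)) + 44467) = 1/(-29*(-5) + 44467) = 1/(145 + 44467) = 1/44612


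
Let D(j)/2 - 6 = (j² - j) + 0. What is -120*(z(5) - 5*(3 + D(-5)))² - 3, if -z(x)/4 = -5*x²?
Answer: -1875003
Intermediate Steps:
D(j) = 12 - 2*j + 2*j² (D(j) = 12 + 2*((j² - j) + 0) = 12 + 2*(j² - j) = 12 + (-2*j + 2*j²) = 12 - 2*j + 2*j²)
z(x) = 20*x² (z(x) = -(-20)*x² = 20*x²)
-120*(z(5) - 5*(3 + D(-5)))² - 3 = -120*(20*5² - 5*(3 + (12 - 2*(-5) + 2*(-5)²)))² - 3 = -120*(20*25 - 5*(3 + (12 + 10 + 2*25)))² - 3 = -120*(500 - 5*(3 + (12 + 10 + 50)))² - 3 = -120*(500 - 5*(3 + 72))² - 3 = -120*(500 - 5*75)² - 3 = -120*(500 - 375)² - 3 = -120*125² - 3 = -120*15625 - 3 = -1875000 - 3 = -1875003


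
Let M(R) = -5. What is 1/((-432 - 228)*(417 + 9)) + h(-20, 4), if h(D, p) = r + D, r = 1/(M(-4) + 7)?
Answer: -5482621/281160 ≈ -19.500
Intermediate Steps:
r = ½ (r = 1/(-5 + 7) = 1/2 = ½ ≈ 0.50000)
h(D, p) = ½ + D
1/((-432 - 228)*(417 + 9)) + h(-20, 4) = 1/((-432 - 228)*(417 + 9)) + (½ - 20) = 1/(-660*426) - 39/2 = -1/660*1/426 - 39/2 = -1/281160 - 39/2 = -5482621/281160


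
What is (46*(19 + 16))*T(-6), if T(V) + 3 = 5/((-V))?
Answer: -10465/3 ≈ -3488.3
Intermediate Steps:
T(V) = -3 - 5/V (T(V) = -3 + 5/((-V)) = -3 + 5*(-1/V) = -3 - 5/V)
(46*(19 + 16))*T(-6) = (46*(19 + 16))*(-3 - 5/(-6)) = (46*35)*(-3 - 5*(-⅙)) = 1610*(-3 + ⅚) = 1610*(-13/6) = -10465/3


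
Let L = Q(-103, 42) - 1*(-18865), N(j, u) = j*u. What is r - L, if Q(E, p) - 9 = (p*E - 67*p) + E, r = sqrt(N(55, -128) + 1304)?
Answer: -11631 + 2*I*sqrt(1434) ≈ -11631.0 + 75.736*I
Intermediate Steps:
r = 2*I*sqrt(1434) (r = sqrt(55*(-128) + 1304) = sqrt(-7040 + 1304) = sqrt(-5736) = 2*I*sqrt(1434) ≈ 75.736*I)
Q(E, p) = 9 + E - 67*p + E*p (Q(E, p) = 9 + ((p*E - 67*p) + E) = 9 + ((E*p - 67*p) + E) = 9 + ((-67*p + E*p) + E) = 9 + (E - 67*p + E*p) = 9 + E - 67*p + E*p)
L = 11631 (L = (9 - 103 - 67*42 - 103*42) - 1*(-18865) = (9 - 103 - 2814 - 4326) + 18865 = -7234 + 18865 = 11631)
r - L = 2*I*sqrt(1434) - 1*11631 = 2*I*sqrt(1434) - 11631 = -11631 + 2*I*sqrt(1434)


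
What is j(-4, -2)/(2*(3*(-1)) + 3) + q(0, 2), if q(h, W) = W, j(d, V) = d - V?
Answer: 8/3 ≈ 2.6667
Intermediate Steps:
j(-4, -2)/(2*(3*(-1)) + 3) + q(0, 2) = (-4 - 1*(-2))/(2*(3*(-1)) + 3) + 2 = (-4 + 2)/(2*(-3) + 3) + 2 = -2/(-6 + 3) + 2 = -2/(-3) + 2 = -2*(-⅓) + 2 = ⅔ + 2 = 8/3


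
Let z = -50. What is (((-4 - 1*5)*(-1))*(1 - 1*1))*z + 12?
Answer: 12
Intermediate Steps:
(((-4 - 1*5)*(-1))*(1 - 1*1))*z + 12 = (((-4 - 1*5)*(-1))*(1 - 1*1))*(-50) + 12 = (((-4 - 5)*(-1))*(1 - 1))*(-50) + 12 = (-9*(-1)*0)*(-50) + 12 = (9*0)*(-50) + 12 = 0*(-50) + 12 = 0 + 12 = 12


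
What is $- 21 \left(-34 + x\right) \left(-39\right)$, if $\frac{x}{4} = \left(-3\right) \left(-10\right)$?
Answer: $70434$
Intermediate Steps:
$x = 120$ ($x = 4 \left(\left(-3\right) \left(-10\right)\right) = 4 \cdot 30 = 120$)
$- 21 \left(-34 + x\right) \left(-39\right) = - 21 \left(-34 + 120\right) \left(-39\right) = \left(-21\right) 86 \left(-39\right) = \left(-1806\right) \left(-39\right) = 70434$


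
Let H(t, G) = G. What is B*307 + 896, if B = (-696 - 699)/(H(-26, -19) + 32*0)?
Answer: 445289/19 ≈ 23436.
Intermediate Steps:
B = 1395/19 (B = (-696 - 699)/(-19 + 32*0) = -1395/(-19 + 0) = -1395/(-19) = -1395*(-1/19) = 1395/19 ≈ 73.421)
B*307 + 896 = (1395/19)*307 + 896 = 428265/19 + 896 = 445289/19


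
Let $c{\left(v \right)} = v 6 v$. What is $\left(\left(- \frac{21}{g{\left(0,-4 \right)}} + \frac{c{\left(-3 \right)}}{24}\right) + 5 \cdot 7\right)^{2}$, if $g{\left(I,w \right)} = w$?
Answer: $\frac{7225}{4} \approx 1806.3$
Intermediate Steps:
$c{\left(v \right)} = 6 v^{2}$ ($c{\left(v \right)} = 6 v v = 6 v^{2}$)
$\left(\left(- \frac{21}{g{\left(0,-4 \right)}} + \frac{c{\left(-3 \right)}}{24}\right) + 5 \cdot 7\right)^{2} = \left(\left(- \frac{21}{-4} + \frac{6 \left(-3\right)^{2}}{24}\right) + 5 \cdot 7\right)^{2} = \left(\left(\left(-21\right) \left(- \frac{1}{4}\right) + 6 \cdot 9 \cdot \frac{1}{24}\right) + 35\right)^{2} = \left(\left(\frac{21}{4} + 54 \cdot \frac{1}{24}\right) + 35\right)^{2} = \left(\left(\frac{21}{4} + \frac{9}{4}\right) + 35\right)^{2} = \left(\frac{15}{2} + 35\right)^{2} = \left(\frac{85}{2}\right)^{2} = \frac{7225}{4}$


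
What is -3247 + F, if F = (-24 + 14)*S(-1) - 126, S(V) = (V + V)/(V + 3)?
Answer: -3363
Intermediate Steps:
S(V) = 2*V/(3 + V) (S(V) = (2*V)/(3 + V) = 2*V/(3 + V))
F = -116 (F = (-24 + 14)*(2*(-1)/(3 - 1)) - 126 = -20*(-1)/2 - 126 = -10*(-1) - 126 = 10 - 126 = -116)
-3247 + F = -3247 - 116 = -3363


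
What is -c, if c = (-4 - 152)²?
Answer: -24336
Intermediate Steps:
c = 24336 (c = (-156)² = 24336)
-c = -1*24336 = -24336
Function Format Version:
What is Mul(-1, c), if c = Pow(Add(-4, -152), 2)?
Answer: -24336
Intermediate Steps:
c = 24336 (c = Pow(-156, 2) = 24336)
Mul(-1, c) = Mul(-1, 24336) = -24336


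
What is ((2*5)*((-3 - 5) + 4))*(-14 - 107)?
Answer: 4840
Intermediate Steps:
((2*5)*((-3 - 5) + 4))*(-14 - 107) = (10*(-8 + 4))*(-121) = (10*(-4))*(-121) = -40*(-121) = 4840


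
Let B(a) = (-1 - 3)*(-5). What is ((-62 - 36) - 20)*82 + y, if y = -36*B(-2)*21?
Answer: -24796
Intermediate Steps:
B(a) = 20 (B(a) = -4*(-5) = 20)
y = -15120 (y = -36*20*21 = -720*21 = -15120)
((-62 - 36) - 20)*82 + y = ((-62 - 36) - 20)*82 - 15120 = (-98 - 20)*82 - 15120 = -118*82 - 15120 = -9676 - 15120 = -24796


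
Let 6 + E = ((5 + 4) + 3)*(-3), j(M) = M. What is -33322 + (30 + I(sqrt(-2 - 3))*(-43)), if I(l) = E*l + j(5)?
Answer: -33507 + 1806*I*sqrt(5) ≈ -33507.0 + 4038.3*I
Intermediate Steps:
E = -42 (E = -6 + ((5 + 4) + 3)*(-3) = -6 + (9 + 3)*(-3) = -6 + 12*(-3) = -6 - 36 = -42)
I(l) = 5 - 42*l (I(l) = -42*l + 5 = 5 - 42*l)
-33322 + (30 + I(sqrt(-2 - 3))*(-43)) = -33322 + (30 + (5 - 42*sqrt(-2 - 3))*(-43)) = -33322 + (30 + (5 - 42*I*sqrt(5))*(-43)) = -33322 + (30 + (-215 + 1806*I*sqrt(5))) = -33322 + (-185 + 1806*I*sqrt(5)) = -33507 + 1806*I*sqrt(5)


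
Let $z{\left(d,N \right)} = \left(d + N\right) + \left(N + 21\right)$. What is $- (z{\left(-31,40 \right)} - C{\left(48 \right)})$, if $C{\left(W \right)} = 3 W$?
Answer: $74$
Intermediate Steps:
$z{\left(d,N \right)} = 21 + d + 2 N$ ($z{\left(d,N \right)} = \left(N + d\right) + \left(21 + N\right) = 21 + d + 2 N$)
$- (z{\left(-31,40 \right)} - C{\left(48 \right)}) = - (\left(21 - 31 + 2 \cdot 40\right) - 3 \cdot 48) = - (\left(21 - 31 + 80\right) - 144) = - (70 - 144) = \left(-1\right) \left(-74\right) = 74$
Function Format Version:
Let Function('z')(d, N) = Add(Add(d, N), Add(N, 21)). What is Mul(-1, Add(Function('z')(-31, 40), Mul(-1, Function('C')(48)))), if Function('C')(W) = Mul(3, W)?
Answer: 74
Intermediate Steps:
Function('z')(d, N) = Add(21, d, Mul(2, N)) (Function('z')(d, N) = Add(Add(N, d), Add(21, N)) = Add(21, d, Mul(2, N)))
Mul(-1, Add(Function('z')(-31, 40), Mul(-1, Function('C')(48)))) = Mul(-1, Add(Add(21, -31, Mul(2, 40)), Mul(-1, Mul(3, 48)))) = Mul(-1, Add(Add(21, -31, 80), Mul(-1, 144))) = Mul(-1, Add(70, -144)) = Mul(-1, -74) = 74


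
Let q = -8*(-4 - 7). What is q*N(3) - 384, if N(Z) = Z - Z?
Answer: -384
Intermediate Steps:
N(Z) = 0
q = 88 (q = -8*(-11) = 88)
q*N(3) - 384 = 88*0 - 384 = 0 - 384 = -384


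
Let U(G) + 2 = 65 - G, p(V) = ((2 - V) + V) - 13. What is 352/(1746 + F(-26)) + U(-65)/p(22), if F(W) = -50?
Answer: -6663/583 ≈ -11.429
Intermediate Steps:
p(V) = -11 (p(V) = 2 - 13 = -11)
U(G) = 63 - G (U(G) = -2 + (65 - G) = 63 - G)
352/(1746 + F(-26)) + U(-65)/p(22) = 352/(1746 - 50) + (63 - 1*(-65))/(-11) = 352/1696 + (63 + 65)*(-1/11) = 352*(1/1696) + 128*(-1/11) = 11/53 - 128/11 = -6663/583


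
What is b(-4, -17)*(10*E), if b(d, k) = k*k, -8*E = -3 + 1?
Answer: 1445/2 ≈ 722.50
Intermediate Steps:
E = ¼ (E = -(-3 + 1)/8 = -⅛*(-2) = ¼ ≈ 0.25000)
b(d, k) = k²
b(-4, -17)*(10*E) = (-17)²*(10*(¼)) = 289*(5/2) = 1445/2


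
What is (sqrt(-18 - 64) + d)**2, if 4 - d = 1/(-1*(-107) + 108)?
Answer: -3052569/46225 + 1718*I*sqrt(82)/215 ≈ -66.037 + 72.359*I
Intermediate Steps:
d = 859/215 (d = 4 - 1/(-1*(-107) + 108) = 4 - 1/(107 + 108) = 4 - 1/215 = 859/215 ≈ 3.9953)
(sqrt(-18 - 64) + d)**2 = (sqrt(-18 - 64) + 859/215)**2 = (sqrt(-82) + 859/215)**2 = (I*sqrt(82) + 859/215)**2 = (859/215 + I*sqrt(82))**2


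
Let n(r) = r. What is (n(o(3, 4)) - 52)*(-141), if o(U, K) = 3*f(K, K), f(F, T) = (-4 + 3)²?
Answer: 6909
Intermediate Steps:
f(F, T) = 1 (f(F, T) = (-1)² = 1)
o(U, K) = 3 (o(U, K) = 3*1 = 3)
(n(o(3, 4)) - 52)*(-141) = (3 - 52)*(-141) = -49*(-141) = 6909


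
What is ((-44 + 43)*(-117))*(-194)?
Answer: -22698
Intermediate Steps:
((-44 + 43)*(-117))*(-194) = -1*(-117)*(-194) = 117*(-194) = -22698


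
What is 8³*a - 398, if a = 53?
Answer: 26738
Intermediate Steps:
8³*a - 398 = 8³*53 - 398 = 512*53 - 398 = 27136 - 398 = 26738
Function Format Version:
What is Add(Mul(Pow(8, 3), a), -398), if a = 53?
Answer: 26738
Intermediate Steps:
Add(Mul(Pow(8, 3), a), -398) = Add(Mul(Pow(8, 3), 53), -398) = Add(Mul(512, 53), -398) = Add(27136, -398) = 26738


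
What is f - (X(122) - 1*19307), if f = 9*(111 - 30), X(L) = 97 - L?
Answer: 20061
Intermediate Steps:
f = 729 (f = 9*81 = 729)
f - (X(122) - 1*19307) = 729 - ((97 - 1*122) - 1*19307) = 729 - ((97 - 122) - 19307) = 729 - (-25 - 19307) = 729 - 1*(-19332) = 729 + 19332 = 20061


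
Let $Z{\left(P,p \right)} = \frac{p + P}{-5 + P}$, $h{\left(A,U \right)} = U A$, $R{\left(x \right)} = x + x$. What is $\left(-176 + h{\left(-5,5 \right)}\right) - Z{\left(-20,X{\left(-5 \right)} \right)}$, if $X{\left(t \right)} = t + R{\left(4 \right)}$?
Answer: $- \frac{5042}{25} \approx -201.68$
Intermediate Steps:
$R{\left(x \right)} = 2 x$
$h{\left(A,U \right)} = A U$
$X{\left(t \right)} = 8 + t$ ($X{\left(t \right)} = t + 2 \cdot 4 = t + 8 = 8 + t$)
$Z{\left(P,p \right)} = \frac{P + p}{-5 + P}$
$\left(-176 + h{\left(-5,5 \right)}\right) - Z{\left(-20,X{\left(-5 \right)} \right)} = \left(-176 - 25\right) - \frac{-20 + \left(8 - 5\right)}{-5 - 20} = \left(-176 - 25\right) - \frac{-20 + 3}{-25} = -201 - \left(- \frac{1}{25}\right) \left(-17\right) = -201 - \frac{17}{25} = - \frac{5042}{25}$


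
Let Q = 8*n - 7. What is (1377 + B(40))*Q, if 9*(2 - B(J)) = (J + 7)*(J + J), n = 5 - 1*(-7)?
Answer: 769939/9 ≈ 85549.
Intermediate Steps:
n = 12 (n = 5 + 7 = 12)
B(J) = 2 - 2*J*(7 + J)/9 (B(J) = 2 - (J + 7)*(J + J)/9 = 2 - (7 + J)*2*J/9 = 2 - 2*J*(7 + J)/9)
Q = 89 (Q = 8*12 - 7 = 96 - 7 = 89)
(1377 + B(40))*Q = (1377 + (2 - 14/9*40 - 2/9*40**2))*89 = (1377 + (2 - 560/9 - 2/9*1600))*89 = (1377 + (2 - 560/9 - 3200/9))*89 = (1377 - 3742/9)*89 = (8651/9)*89 = 769939/9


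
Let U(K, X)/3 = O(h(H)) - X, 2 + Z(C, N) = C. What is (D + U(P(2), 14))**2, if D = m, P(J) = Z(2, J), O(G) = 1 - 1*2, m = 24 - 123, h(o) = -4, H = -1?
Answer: 20736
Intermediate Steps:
Z(C, N) = -2 + C
m = -99
O(G) = -1 (O(G) = 1 - 2 = -1)
P(J) = 0 (P(J) = -2 + 2 = 0)
D = -99
U(K, X) = -3 - 3*X (U(K, X) = 3*(-1 - X) = -3 - 3*X)
(D + U(P(2), 14))**2 = (-99 + (-3 - 3*14))**2 = (-99 + (-3 - 42))**2 = (-99 - 45)**2 = (-144)**2 = 20736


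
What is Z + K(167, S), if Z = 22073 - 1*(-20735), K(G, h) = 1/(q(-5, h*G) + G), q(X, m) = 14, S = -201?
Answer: 7748249/181 ≈ 42808.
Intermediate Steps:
K(G, h) = 1/(14 + G)
Z = 42808 (Z = 22073 + 20735 = 42808)
Z + K(167, S) = 42808 + 1/(14 + 167) = 42808 + 1/181 = 7748249/181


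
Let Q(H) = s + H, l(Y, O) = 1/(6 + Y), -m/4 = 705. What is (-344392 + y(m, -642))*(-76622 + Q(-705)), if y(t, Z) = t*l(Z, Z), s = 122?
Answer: 1409187427905/53 ≈ 2.6588e+10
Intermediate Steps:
m = -2820 (m = -4*705 = -2820)
Q(H) = 122 + H
y(t, Z) = t/(6 + Z)
(-344392 + y(m, -642))*(-76622 + Q(-705)) = (-344392 - 2820/(6 - 642))*(-76622 + (122 - 705)) = (-344392 - 2820/(-636))*(-76622 - 583) = (-344392 - 2820*(-1/636))*(-77205) = (-344392 + 235/53)*(-77205) = -18252541/53*(-77205) = 1409187427905/53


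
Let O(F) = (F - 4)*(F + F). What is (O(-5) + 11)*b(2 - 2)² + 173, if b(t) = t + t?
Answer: 173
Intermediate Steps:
b(t) = 2*t
O(F) = 2*F*(-4 + F) (O(F) = (-4 + F)*(2*F) = 2*F*(-4 + F))
(O(-5) + 11)*b(2 - 2)² + 173 = (2*(-5)*(-4 - 5) + 11)*(2*(2 - 2))² + 173 = (2*(-5)*(-9) + 11)*(2*0)² + 173 = (90 + 11)*0² + 173 = 101*0 + 173 = 0 + 173 = 173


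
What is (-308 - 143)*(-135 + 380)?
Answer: -110495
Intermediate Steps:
(-308 - 143)*(-135 + 380) = -451*245 = -110495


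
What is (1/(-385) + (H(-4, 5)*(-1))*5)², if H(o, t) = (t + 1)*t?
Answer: 3335178001/148225 ≈ 22501.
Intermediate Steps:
H(o, t) = t*(1 + t) (H(o, t) = (1 + t)*t = t*(1 + t))
(1/(-385) + (H(-4, 5)*(-1))*5)² = (1/(-385) + ((5*(1 + 5))*(-1))*5)² = (-1/385 + ((5*6)*(-1))*5)² = (-1/385 + (30*(-1))*5)² = (-1/385 - 30*5)² = (-1/385 - 150)² = (-57751/385)² = 3335178001/148225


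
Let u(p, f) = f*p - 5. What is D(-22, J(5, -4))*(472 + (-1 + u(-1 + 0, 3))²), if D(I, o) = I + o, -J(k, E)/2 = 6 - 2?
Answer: -16590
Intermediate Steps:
J(k, E) = -8 (J(k, E) = -2*(6 - 2) = -2*4 = -8)
u(p, f) = -5 + f*p
D(-22, J(5, -4))*(472 + (-1 + u(-1 + 0, 3))²) = (-22 - 8)*(472 + (-1 + (-5 + 3*(-1 + 0)))²) = -30*(472 + (-1 + (-5 + 3*(-1)))²) = -30*(472 + (-1 + (-5 - 3))²) = -30*(472 + (-1 - 8)²) = -30*(472 + (-9)²) = -30*(472 + 81) = -30*553 = -16590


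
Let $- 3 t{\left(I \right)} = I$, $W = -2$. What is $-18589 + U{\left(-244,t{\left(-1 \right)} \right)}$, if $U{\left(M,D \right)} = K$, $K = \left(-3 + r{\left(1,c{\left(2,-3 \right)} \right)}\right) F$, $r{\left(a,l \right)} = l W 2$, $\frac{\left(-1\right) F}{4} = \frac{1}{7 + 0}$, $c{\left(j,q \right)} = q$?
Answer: $- \frac{130159}{7} \approx -18594.0$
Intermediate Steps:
$F = - \frac{4}{7}$ ($F = - \frac{4}{7 + 0} = - \frac{4}{7} \approx -0.57143$)
$r{\left(a,l \right)} = - 4 l$ ($r{\left(a,l \right)} = l \left(-2\right) 2 = - 2 l 2 = - 4 l$)
$t{\left(I \right)} = - \frac{I}{3}$
$K = - \frac{36}{7}$ ($K = \left(-3 - -12\right) \left(- \frac{4}{7}\right) = \left(-3 + 12\right) \left(- \frac{4}{7}\right) = 9 \left(- \frac{4}{7}\right) = - \frac{36}{7} \approx -5.1429$)
$U{\left(M,D \right)} = - \frac{36}{7}$
$-18589 + U{\left(-244,t{\left(-1 \right)} \right)} = -18589 - \frac{36}{7} = - \frac{130159}{7}$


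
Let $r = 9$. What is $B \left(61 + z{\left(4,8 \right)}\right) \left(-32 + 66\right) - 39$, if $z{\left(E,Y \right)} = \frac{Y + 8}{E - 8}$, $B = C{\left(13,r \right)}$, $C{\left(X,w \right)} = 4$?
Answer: $7713$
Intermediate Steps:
$B = 4$
$z{\left(E,Y \right)} = \frac{8 + Y}{-8 + E}$
$B \left(61 + z{\left(4,8 \right)}\right) \left(-32 + 66\right) - 39 = 4 \left(61 + \frac{8 + 8}{-8 + 4}\right) \left(-32 + 66\right) - 39 = 4 \left(61 + \frac{1}{-4} \cdot 16\right) 34 - 39 = 4 \left(61 - 4\right) 34 - 39 = 4 \cdot 57 \cdot 34 - 39 = 4 \cdot 1938 - 39 = 7752 - 39 = 7713$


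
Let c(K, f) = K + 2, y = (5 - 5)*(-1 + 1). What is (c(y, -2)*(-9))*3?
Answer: -54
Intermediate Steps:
y = 0 (y = 0*0 = 0)
c(K, f) = 2 + K
(c(y, -2)*(-9))*3 = ((2 + 0)*(-9))*3 = (2*(-9))*3 = -18*3 = -54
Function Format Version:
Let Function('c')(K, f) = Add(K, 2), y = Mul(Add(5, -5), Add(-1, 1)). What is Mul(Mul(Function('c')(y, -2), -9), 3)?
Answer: -54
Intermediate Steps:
y = 0 (y = Mul(0, 0) = 0)
Function('c')(K, f) = Add(2, K)
Mul(Mul(Function('c')(y, -2), -9), 3) = Mul(Mul(Add(2, 0), -9), 3) = Mul(Mul(2, -9), 3) = Mul(-18, 3) = -54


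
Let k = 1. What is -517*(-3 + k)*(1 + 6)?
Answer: 7238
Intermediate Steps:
-517*(-3 + k)*(1 + 6) = -517*(-3 + 1)*(1 + 6) = -(-1034)*7 = -517*(-14) = 7238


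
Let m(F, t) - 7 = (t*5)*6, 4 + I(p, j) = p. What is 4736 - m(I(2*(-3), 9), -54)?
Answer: 6349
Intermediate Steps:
I(p, j) = -4 + p
m(F, t) = 7 + 30*t (m(F, t) = 7 + (t*5)*6 = 7 + (5*t)*6 = 7 + 30*t)
4736 - m(I(2*(-3), 9), -54) = 4736 - (7 + 30*(-54)) = 4736 - (7 - 1620) = 4736 - 1*(-1613) = 4736 + 1613 = 6349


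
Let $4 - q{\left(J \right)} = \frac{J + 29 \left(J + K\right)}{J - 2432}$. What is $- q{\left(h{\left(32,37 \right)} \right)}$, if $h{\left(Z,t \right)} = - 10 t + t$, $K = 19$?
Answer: $- \frac{1621}{2765} \approx -0.58626$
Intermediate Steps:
$h{\left(Z,t \right)} = - 9 t$
$q{\left(J \right)} = 4 - \frac{551 + 30 J}{-2432 + J}$ ($q{\left(J \right)} = 4 - \frac{J + 29 \left(J + 19\right)}{J - 2432} = 4 - \frac{J + 29 \left(19 + J\right)}{-2432 + J} = 4 - \frac{J + \left(551 + 29 J\right)}{-2432 + J} = 4 - \frac{551 + 30 J}{-2432 + J}$)
$- q{\left(h{\left(32,37 \right)} \right)} = - \frac{-10279 - 26 \left(\left(-9\right) 37\right)}{-2432 - 333} = - \frac{-10279 - -8658}{-2432 - 333} = - \frac{-10279 + 8658}{-2765} = - \frac{\left(-1\right) \left(-1621\right)}{2765} = \left(-1\right) \frac{1621}{2765} = - \frac{1621}{2765}$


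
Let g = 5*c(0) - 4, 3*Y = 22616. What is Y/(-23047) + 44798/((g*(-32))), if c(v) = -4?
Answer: 171111635/2950016 ≈ 58.004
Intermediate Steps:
Y = 22616/3 (Y = (⅓)*22616 = 22616/3 ≈ 7538.7)
g = -24 (g = 5*(-4) - 4 = -20 - 4 = -24)
Y/(-23047) + 44798/((g*(-32))) = (22616/3)/(-23047) + 44798/((-24*(-32))) = (22616/3)*(-1/23047) + 44798/768 = -22616/69141 + 44798*(1/768) = -22616/69141 + 22399/384 = 171111635/2950016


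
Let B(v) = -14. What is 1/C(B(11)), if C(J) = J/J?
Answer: 1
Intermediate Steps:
C(J) = 1
1/C(B(11)) = 1/1 = 1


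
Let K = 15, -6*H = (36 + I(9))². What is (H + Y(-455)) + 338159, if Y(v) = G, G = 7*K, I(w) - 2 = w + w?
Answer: 1013224/3 ≈ 3.3774e+5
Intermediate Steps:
I(w) = 2 + 2*w (I(w) = 2 + (w + w) = 2 + 2*w)
H = -1568/3 (H = -(36 + (2 + 2*9))²/6 = -(36 + (2 + 18))²/6 = -(36 + 20)²/6 = -⅙*56² = -⅙*3136 = -1568/3 ≈ -522.67)
G = 105 (G = 7*15 = 105)
Y(v) = 105
(H + Y(-455)) + 338159 = (-1568/3 + 105) + 338159 = -1253/3 + 338159 = 1013224/3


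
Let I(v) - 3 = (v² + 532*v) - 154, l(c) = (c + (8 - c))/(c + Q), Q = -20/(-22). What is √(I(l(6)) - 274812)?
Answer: I*√99038783/19 ≈ 523.78*I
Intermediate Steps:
Q = 10/11 (Q = -20*(-1/22) = 10/11 ≈ 0.90909)
l(c) = 8/(10/11 + c) (l(c) = (c + (8 - c))/(c + 10/11) = 8/(10/11 + c))
I(v) = -151 + v² + 532*v (I(v) = 3 + ((v² + 532*v) - 154) = 3 + (-154 + v² + 532*v) = -151 + v² + 532*v)
√(I(l(6)) - 274812) = √((-151 + (88/(10 + 11*6))² + 532*(88/(10 + 11*6))) - 274812) = √((-151 + (88/(10 + 66))² + 532*(88/(10 + 66))) - 274812) = √((-151 + (88/76)² + 532*(88/76)) - 274812) = √((-151 + (88*(1/76))² + 532*(88*(1/76))) - 274812) = √((-151 + (22/19)² + 532*(22/19)) - 274812) = √((-151 + 484/361 + 616) - 274812) = √(168349/361 - 274812) = √(-99038783/361) = I*√99038783/19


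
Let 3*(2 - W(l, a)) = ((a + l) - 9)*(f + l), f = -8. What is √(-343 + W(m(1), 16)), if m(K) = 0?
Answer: I*√2901/3 ≈ 17.954*I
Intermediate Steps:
W(l, a) = 2 - (-8 + l)*(-9 + a + l)/3 (W(l, a) = 2 - ((a + l) - 9)*(-8 + l)/3 = 2 - (-9 + a + l)*(-8 + l)/3 = 2 - (-8 + l)*(-9 + a + l)/3)
√(-343 + W(m(1), 16)) = √(-343 + (-22 - ⅓*0² + (8/3)*16 + (17/3)*0 - ⅓*16*0)) = √(-343 + (-22 - ⅓*0 + 128/3 + 0 + 0)) = √(-343 + (-22 + 0 + 128/3 + 0 + 0)) = √(-343 + 62/3) = √(-967/3) = I*√2901/3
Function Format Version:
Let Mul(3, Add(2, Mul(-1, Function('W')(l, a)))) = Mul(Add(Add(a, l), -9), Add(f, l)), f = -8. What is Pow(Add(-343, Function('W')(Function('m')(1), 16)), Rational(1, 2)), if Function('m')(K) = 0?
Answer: Mul(Rational(1, 3), I, Pow(2901, Rational(1, 2))) ≈ Mul(17.954, I)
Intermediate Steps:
Function('W')(l, a) = Add(2, Mul(Rational(-1, 3), Add(-8, l), Add(-9, a, l))) (Function('W')(l, a) = Add(2, Mul(Rational(-1, 3), Mul(Add(Add(a, l), -9), Add(-8, l)))) = Add(2, Mul(Rational(-1, 3), Mul(Add(-9, a, l), Add(-8, l)))) = Add(2, Mul(Rational(-1, 3), Mul(Add(-8, l), Add(-9, a, l)))) = Add(2, Mul(Rational(-1, 3), Add(-8, l), Add(-9, a, l))))
Pow(Add(-343, Function('W')(Function('m')(1), 16)), Rational(1, 2)) = Pow(Add(-343, Add(-22, Mul(Rational(-1, 3), Pow(0, 2)), Mul(Rational(8, 3), 16), Mul(Rational(17, 3), 0), Mul(Rational(-1, 3), 16, 0))), Rational(1, 2)) = Pow(Add(-343, Add(-22, Mul(Rational(-1, 3), 0), Rational(128, 3), 0, 0)), Rational(1, 2)) = Pow(Add(-343, Add(-22, 0, Rational(128, 3), 0, 0)), Rational(1, 2)) = Pow(Add(-343, Rational(62, 3)), Rational(1, 2)) = Pow(Rational(-967, 3), Rational(1, 2)) = Mul(Rational(1, 3), I, Pow(2901, Rational(1, 2)))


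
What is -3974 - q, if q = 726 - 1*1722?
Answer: -2978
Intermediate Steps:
q = -996 (q = 726 - 1722 = -996)
-3974 - q = -3974 - 1*(-996) = -3974 + 996 = -2978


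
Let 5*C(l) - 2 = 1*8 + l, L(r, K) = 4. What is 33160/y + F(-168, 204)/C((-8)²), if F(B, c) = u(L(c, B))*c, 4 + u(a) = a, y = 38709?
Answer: 33160/38709 ≈ 0.85665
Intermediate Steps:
u(a) = -4 + a
F(B, c) = 0 (F(B, c) = (-4 + 4)*c = 0*c = 0)
C(l) = 2 + l/5 (C(l) = ⅖ + (1*8 + l)/5 = ⅖ + (8 + l)/5 = ⅖ + (8/5 + l/5) = 2 + l/5)
33160/y + F(-168, 204)/C((-8)²) = 33160/38709 + 0/(2 + (⅕)*(-8)²) = 33160*(1/38709) + 0/(2 + (⅕)*64) = 33160/38709 + 0/(2 + 64/5) = 33160/38709 + 0/(74/5) = 33160/38709 + 0*(5/74) = 33160/38709 + 0 = 33160/38709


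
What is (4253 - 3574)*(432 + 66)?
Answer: 338142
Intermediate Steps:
(4253 - 3574)*(432 + 66) = 679*498 = 338142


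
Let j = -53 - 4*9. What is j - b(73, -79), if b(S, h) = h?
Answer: -10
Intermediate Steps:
j = -89 (j = -53 - 36 = -89)
j - b(73, -79) = -89 - 1*(-79) = -89 + 79 = -10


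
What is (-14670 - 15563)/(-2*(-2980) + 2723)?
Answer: -30233/8683 ≈ -3.4819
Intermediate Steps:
(-14670 - 15563)/(-2*(-2980) + 2723) = -30233/(5960 + 2723) = -30233/8683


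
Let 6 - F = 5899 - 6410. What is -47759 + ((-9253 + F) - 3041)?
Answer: -59536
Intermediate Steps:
F = 517 (F = 6 - (5899 - 6410) = 6 - 1*(-511) = 6 + 511 = 517)
-47759 + ((-9253 + F) - 3041) = -47759 + ((-9253 + 517) - 3041) = -47759 + (-8736 - 3041) = -47759 - 11777 = -59536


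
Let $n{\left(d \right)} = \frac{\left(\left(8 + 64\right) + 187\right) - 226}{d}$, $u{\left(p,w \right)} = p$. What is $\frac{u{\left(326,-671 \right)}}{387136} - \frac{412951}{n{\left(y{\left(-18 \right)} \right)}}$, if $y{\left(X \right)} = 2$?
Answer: $- \frac{14533472087}{580704} \approx -25027.0$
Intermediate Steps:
$n{\left(d \right)} = \frac{33}{d}$ ($n{\left(d \right)} = \frac{\left(72 + 187\right) - 226}{d} = \frac{259 - 226}{d} = \frac{33}{d}$)
$\frac{u{\left(326,-671 \right)}}{387136} - \frac{412951}{n{\left(y{\left(-18 \right)} \right)}} = \frac{326}{387136} - \frac{412951}{33 \cdot \frac{1}{2}} = 326 \cdot \frac{1}{387136} - \frac{412951}{33 \cdot \frac{1}{2}} = \frac{163}{193568} - \frac{412951}{\frac{33}{2}} = \frac{163}{193568} - \frac{75082}{3} = - \frac{14533472087}{580704}$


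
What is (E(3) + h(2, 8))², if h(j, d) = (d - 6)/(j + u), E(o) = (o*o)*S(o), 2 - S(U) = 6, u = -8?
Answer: 11881/9 ≈ 1320.1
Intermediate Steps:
S(U) = -4 (S(U) = 2 - 1*6 = 2 - 6 = -4)
E(o) = -4*o² (E(o) = (o*o)*(-4) = o²*(-4) = -4*o²)
h(j, d) = (-6 + d)/(-8 + j) (h(j, d) = (d - 6)/(j - 8) = (-6 + d)/(-8 + j))
(E(3) + h(2, 8))² = (-4*3² + (-6 + 8)/(-8 + 2))² = (-4*9 + 2/(-6))² = (-36 - ⅙*2)² = (-36 - ⅓)² = (-109/3)² = 11881/9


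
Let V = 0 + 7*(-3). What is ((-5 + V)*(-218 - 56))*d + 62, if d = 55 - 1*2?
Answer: 377634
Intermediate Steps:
d = 53 (d = 55 - 2 = 53)
V = -21 (V = 0 - 21 = -21)
((-5 + V)*(-218 - 56))*d + 62 = ((-5 - 21)*(-218 - 56))*53 + 62 = -26*(-274)*53 + 62 = 7124*53 + 62 = 377572 + 62 = 377634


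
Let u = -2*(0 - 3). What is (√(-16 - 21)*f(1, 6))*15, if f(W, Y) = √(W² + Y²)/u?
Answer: 185*I/2 ≈ 92.5*I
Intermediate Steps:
u = 6 (u = -2*(-3) = 6)
f(W, Y) = √(W² + Y²)/6
(√(-16 - 21)*f(1, 6))*15 = (√(-16 - 21)*(√(1² + 6²)/6))*15 = (√(-37)*(√(1 + 36)/6))*15 = ((I*√37)*(√37/6))*15 = (37*I/6)*15 = 185*I/2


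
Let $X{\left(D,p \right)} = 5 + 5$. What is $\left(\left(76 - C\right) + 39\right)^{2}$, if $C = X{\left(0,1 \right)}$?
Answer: $11025$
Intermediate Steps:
$X{\left(D,p \right)} = 10$
$C = 10$
$\left(\left(76 - C\right) + 39\right)^{2} = \left(\left(76 - 10\right) + 39\right)^{2} = \left(66 + 39\right)^{2} = 105^{2} = 11025$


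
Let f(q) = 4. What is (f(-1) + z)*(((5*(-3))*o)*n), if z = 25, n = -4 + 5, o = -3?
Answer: 1305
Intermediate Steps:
n = 1
(f(-1) + z)*(((5*(-3))*o)*n) = (4 + 25)*(((5*(-3))*(-3))*1) = 29*(-15*(-3)*1) = 29*(45*1) = 29*45 = 1305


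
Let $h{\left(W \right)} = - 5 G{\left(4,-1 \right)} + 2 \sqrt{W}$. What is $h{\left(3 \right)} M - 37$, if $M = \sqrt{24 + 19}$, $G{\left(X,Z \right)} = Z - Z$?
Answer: $-37 + 2 \sqrt{129} \approx -14.284$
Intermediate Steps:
$G{\left(X,Z \right)} = 0$
$M = \sqrt{43} \approx 6.5574$
$h{\left(W \right)} = 2 \sqrt{W}$ ($h{\left(W \right)} = \left(-5\right) 0 + 2 \sqrt{W} = 0 + 2 \sqrt{W} = 2 \sqrt{W}$)
$h{\left(3 \right)} M - 37 = 2 \sqrt{3} \sqrt{43} - 37 = 2 \sqrt{129} - 37 = -37 + 2 \sqrt{129}$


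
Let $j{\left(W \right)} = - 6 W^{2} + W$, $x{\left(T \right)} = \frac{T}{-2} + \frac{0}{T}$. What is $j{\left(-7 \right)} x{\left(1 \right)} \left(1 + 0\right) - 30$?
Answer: $\frac{241}{2} \approx 120.5$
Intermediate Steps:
$x{\left(T \right)} = - \frac{T}{2}$ ($x{\left(T \right)} = T \left(- \frac{1}{2}\right) + 0 = - \frac{T}{2} + 0 = - \frac{T}{2}$)
$j{\left(W \right)} = W - 6 W^{2}$
$j{\left(-7 \right)} x{\left(1 \right)} \left(1 + 0\right) - 30 = - 7 \left(1 - -42\right) \left(- \frac{1}{2}\right) 1 \left(1 + 0\right) - 30 = - 7 \left(1 + 42\right) \left(\left(- \frac{1}{2}\right) 1\right) - 30 = \left(-7\right) 43 \left(- \frac{1}{2}\right) - 30 = \left(-301\right) \left(- \frac{1}{2}\right) - 30 = \frac{301}{2} - 30 = \frac{241}{2}$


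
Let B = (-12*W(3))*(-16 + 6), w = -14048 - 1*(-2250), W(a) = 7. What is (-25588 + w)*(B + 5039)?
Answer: -219792294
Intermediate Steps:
w = -11798 (w = -14048 + 2250 = -11798)
B = 840 (B = (-12*7)*(-16 + 6) = -84*(-10) = 840)
(-25588 + w)*(B + 5039) = (-25588 - 11798)*(840 + 5039) = -37386*5879 = -219792294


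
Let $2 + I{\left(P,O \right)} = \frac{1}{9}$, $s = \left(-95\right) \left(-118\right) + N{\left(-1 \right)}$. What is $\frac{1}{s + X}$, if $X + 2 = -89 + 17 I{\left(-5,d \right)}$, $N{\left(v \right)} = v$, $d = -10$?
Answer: $\frac{9}{99773} \approx 9.0205 \cdot 10^{-5}$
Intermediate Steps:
$s = 11209$ ($s = \left(-95\right) \left(-118\right) - 1 = 11210 - 1 = 11209$)
$I{\left(P,O \right)} = - \frac{17}{9}$ ($I{\left(P,O \right)} = -2 + \frac{1}{9} = - \frac{17}{9}$)
$X = - \frac{1108}{9}$ ($X = -2 + \left(-89 + 17 \left(- \frac{17}{9}\right)\right) = -2 - \frac{1090}{9} = - \frac{1108}{9} \approx -123.11$)
$\frac{1}{s + X} = \frac{1}{11209 - \frac{1108}{9}} = \frac{1}{\frac{99773}{9}} = \frac{9}{99773}$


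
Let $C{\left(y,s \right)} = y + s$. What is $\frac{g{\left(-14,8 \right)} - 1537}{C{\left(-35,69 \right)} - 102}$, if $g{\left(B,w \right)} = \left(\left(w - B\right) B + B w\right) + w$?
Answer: $\frac{1949}{68} \approx 28.662$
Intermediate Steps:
$g{\left(B,w \right)} = w + B w + B \left(w - B\right)$ ($g{\left(B,w \right)} = \left(B \left(w - B\right) + B w\right) + w = \left(B w + B \left(w - B\right)\right) + w = w + B w + B \left(w - B\right)$)
$C{\left(y,s \right)} = s + y$
$\frac{g{\left(-14,8 \right)} - 1537}{C{\left(-35,69 \right)} - 102} = \frac{\left(8 - \left(-14\right)^{2} + 2 \left(-14\right) 8\right) - 1537}{\left(69 - 35\right) - 102} = \frac{\left(8 - 196 - 224\right) - 1537}{34 - 102} = \frac{-412 - 1537}{-68} = \left(-1949\right) \left(- \frac{1}{68}\right) = \frac{1949}{68}$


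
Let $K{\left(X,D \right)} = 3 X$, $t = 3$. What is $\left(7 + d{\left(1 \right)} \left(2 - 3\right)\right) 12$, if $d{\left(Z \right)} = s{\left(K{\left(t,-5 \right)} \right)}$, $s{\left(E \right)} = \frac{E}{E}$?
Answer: $72$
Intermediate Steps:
$s{\left(E \right)} = 1$
$d{\left(Z \right)} = 1$
$\left(7 + d{\left(1 \right)} \left(2 - 3\right)\right) 12 = \left(7 + 1 \left(2 - 3\right)\right) 12 = \left(7 + 1 \left(-1\right)\right) 12 = \left(7 - 1\right) 12 = 6 \cdot 12 = 72$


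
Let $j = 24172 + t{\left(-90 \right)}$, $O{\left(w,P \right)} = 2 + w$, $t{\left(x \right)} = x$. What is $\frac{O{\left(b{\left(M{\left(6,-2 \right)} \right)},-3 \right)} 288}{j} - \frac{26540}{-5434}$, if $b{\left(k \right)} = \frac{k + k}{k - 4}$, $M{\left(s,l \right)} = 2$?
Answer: $\frac{13270}{2717} \approx 4.8841$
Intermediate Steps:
$b{\left(k \right)} = \frac{2 k}{-4 + k}$
$j = 24082$ ($j = 24172 - 90 = 24082$)
$\frac{O{\left(b{\left(M{\left(6,-2 \right)} \right)},-3 \right)} 288}{j} - \frac{26540}{-5434} = \frac{\left(2 + 2 \cdot 2 \frac{1}{-4 + 2}\right) 288}{24082} - \frac{26540}{-5434} = \left(2 + 2 \cdot 2 \frac{1}{-2}\right) 288 \cdot \frac{1}{24082} - - \frac{13270}{2717} = \left(2 + 2 \cdot 2 \left(- \frac{1}{2}\right)\right) 288 \cdot \frac{1}{24082} + \frac{13270}{2717} = \left(2 - 2\right) 288 \cdot \frac{1}{24082} + \frac{13270}{2717} = 0 \cdot 288 \cdot \frac{1}{24082} + \frac{13270}{2717} = 0 \cdot \frac{1}{24082} + \frac{13270}{2717} = 0 + \frac{13270}{2717} = \frac{13270}{2717}$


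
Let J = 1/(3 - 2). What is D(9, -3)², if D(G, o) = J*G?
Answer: 81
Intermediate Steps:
J = 1 (J = 1/1 = 1)
D(G, o) = G (D(G, o) = 1*G = G)
D(9, -3)² = 9² = 81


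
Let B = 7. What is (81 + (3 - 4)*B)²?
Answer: 5476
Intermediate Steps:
(81 + (3 - 4)*B)² = (81 + (3 - 4)*7)² = (81 - 1*7)² = (81 - 7)² = 74² = 5476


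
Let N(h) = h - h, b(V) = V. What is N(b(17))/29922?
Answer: 0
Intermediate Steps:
N(h) = 0
N(b(17))/29922 = 0/29922 = 0*(1/29922) = 0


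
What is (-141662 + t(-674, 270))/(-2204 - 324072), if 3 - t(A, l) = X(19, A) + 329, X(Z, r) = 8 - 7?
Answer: 141989/326276 ≈ 0.43518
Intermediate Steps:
X(Z, r) = 1
t(A, l) = -327 (t(A, l) = 3 - (1 + 329) = 3 - 1*330 = 3 - 330 = -327)
(-141662 + t(-674, 270))/(-2204 - 324072) = (-141662 - 327)/(-2204 - 324072) = -141989/(-326276) = -141989*(-1/326276) = 141989/326276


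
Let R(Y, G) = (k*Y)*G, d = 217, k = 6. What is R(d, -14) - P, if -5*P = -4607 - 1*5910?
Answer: -101657/5 ≈ -20331.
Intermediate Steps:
R(Y, G) = 6*G*Y (R(Y, G) = (6*Y)*G = 6*G*Y)
P = 10517/5 (P = -(-4607 - 1*5910)/5 = -(-4607 - 5910)/5 = -⅕*(-10517) = 10517/5 ≈ 2103.4)
R(d, -14) - P = 6*(-14)*217 - 1*10517/5 = -18228 - 10517/5 = -101657/5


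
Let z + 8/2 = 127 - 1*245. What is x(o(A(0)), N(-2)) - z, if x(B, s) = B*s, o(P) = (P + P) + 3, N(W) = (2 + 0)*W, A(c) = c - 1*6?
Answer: 158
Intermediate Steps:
A(c) = -6 + c (A(c) = c - 6 = -6 + c)
N(W) = 2*W
o(P) = 3 + 2*P (o(P) = 2*P + 3 = 3 + 2*P)
z = -122 (z = -4 + (127 - 1*245) = -4 + (127 - 245) = -4 - 118 = -122)
x(o(A(0)), N(-2)) - z = (3 + 2*(-6 + 0))*(2*(-2)) - 1*(-122) = (3 + 2*(-6))*(-4) + 122 = (3 - 12)*(-4) + 122 = -9*(-4) + 122 = 36 + 122 = 158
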